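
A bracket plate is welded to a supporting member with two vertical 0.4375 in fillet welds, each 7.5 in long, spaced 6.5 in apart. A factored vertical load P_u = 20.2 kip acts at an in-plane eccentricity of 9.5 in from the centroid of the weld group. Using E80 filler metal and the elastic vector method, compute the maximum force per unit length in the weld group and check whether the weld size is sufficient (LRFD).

E80XX → F_EXX = 80 ksi.
Total weld length L_w = 15 in. Treat welds as unit-width lines.
Polar moment about centroid: J = 2[d³/12 + d(b/2)²] = 2[7.5³/12 + 7.5×3.25²] = 228.8 in³.
Direct shear f_v = P/L_w = 20.2 / 15 = 1.347 kip/in (vertical).
Torsion M = P·e = 20.2 × 9.5 = 191.9 kip·in.
Critical point at (x, y) = (3.25, 3.75) from centroid. f_tx = M·y/J = 3.146 kip/in; f_ty = M·x/J = 2.726 kip/in.
Resultant f_max = √[f_tx² + (f_v + f_ty)²] = √[3.146² + (1.347 + 2.726)²] = 5.147 kip/in.
Capacity per unit length: φr_n = 0.75 × 0.6 × 80 × (0.707 × 0.4375) = 11.14 kip/in.
5.147 ≤ 11.14 → adequate.

f_max ≈ 5.15 kip/in; adequate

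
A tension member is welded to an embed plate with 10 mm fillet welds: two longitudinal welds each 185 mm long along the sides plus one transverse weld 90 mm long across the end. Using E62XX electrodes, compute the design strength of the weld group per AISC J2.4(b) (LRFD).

E62XX → F_EXX = 620 MPa.
t_e = 0.707 × 10 = 7.07 mm.
R_nwl = 0.6 × 620 × 7.07 × 370 × 10⁻³ = 973.1 kN (longitudinal, 2 welds).
R_nwt = 0.6 × 620 × 7.07 × 90 × 10⁻³ = 236.7 kN (transverse, base value).
(i) R_nwl + R_nwt = 1210 kN; (ii) 0.85 R_nwl + 1.5 R_nwt = 1182 kN.
R_n = max = 1210 kN [governs: (i)]; φR_n = 907.4 kN.

φR_n ≈ 907 kN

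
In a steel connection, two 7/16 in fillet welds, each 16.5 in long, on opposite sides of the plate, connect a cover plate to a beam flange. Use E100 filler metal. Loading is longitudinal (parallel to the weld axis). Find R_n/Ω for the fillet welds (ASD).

R_n/Ω ≈ 306 kips

E100XX → F_EXX = 100 ksi.
Effective throat t_e = 0.707 × 0.4375 = 0.3093 in.
Total length L = 33 in; A_we = 0.3093 × 33 = 10.21 in².
F_nw = 0.6 F_EXX = 0.6 × 100 = 60 ksi.
R_n = 60 × 10.21 = 612.4 kips; R_n/Ω = 612.4/2.0 = 306.2 kips.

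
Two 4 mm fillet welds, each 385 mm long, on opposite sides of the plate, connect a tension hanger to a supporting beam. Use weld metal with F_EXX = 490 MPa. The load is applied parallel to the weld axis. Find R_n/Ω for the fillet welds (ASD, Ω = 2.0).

R_n/Ω ≈ 320 kN

Effective throat t_e = 0.707 × 4 = 2.828 mm.
Total length L = 770 mm; A_we = 2.828 × 770 = 2178 mm².
F_nw = 0.6 F_EXX = 0.6 × 490 = 294 MPa.
R_n = 294 × 2178 × 10⁻³ = 640.2 kN; R_n/Ω = 640.2/2.0 = 320.1 kN.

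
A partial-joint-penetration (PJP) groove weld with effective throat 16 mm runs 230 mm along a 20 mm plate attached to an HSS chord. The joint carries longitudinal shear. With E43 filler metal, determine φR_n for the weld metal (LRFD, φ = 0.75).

E43XX → F_EXX = 430 MPa.
Effective throat (given) t_e = 16 mm.
A_we = 16 × 230 = 3680 mm².
F_nw = 0.6 F_EXX = 258 MPa.
φR_n = 0.75 × 258 × 3680 × 10⁻³ = 712.1 kN.

φR_n ≈ 712 kN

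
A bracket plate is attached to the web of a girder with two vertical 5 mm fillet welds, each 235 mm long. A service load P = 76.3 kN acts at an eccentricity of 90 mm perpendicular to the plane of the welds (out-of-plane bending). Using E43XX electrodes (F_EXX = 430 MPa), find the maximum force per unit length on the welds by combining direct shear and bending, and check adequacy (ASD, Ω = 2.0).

f_max ≈ 407 N/mm; adequate

L_w = 2 × 235 = 470 mm; section modulus (unit throat) S = 2 × L²/6 = 18410 mm².
Direct shear f_v = P/L_w = 76.3×10³/470 = 162.3 N/mm.
Moment M = P × e = 76.3×10³ × 90 = 6867000 N·mm; bending f_b = M/S = 373 N/mm.
f_max = √(f_v² + f_b²) = √(162.3² + 373²) = 406.8 N/mm.
r_n/Ω = (1/2.0) × 0.6 × 430 × (0.707 × 5) = 456 N/mm → adequate.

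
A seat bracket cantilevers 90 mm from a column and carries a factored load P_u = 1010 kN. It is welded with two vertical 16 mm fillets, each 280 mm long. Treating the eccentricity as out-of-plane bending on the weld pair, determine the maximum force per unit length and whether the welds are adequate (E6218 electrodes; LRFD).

E62XX → F_EXX = 620 MPa.
L_w = 2 × 280 = 560 mm; section modulus (unit throat) S = 2 × L²/6 = 26130 mm².
Direct shear f_v = P/L_w = 1010×10³/560 = 1804 N/mm.
Moment M = P × e = 1010×10³ × 90 = 90900000 N·mm; bending f_b = M/S = 3478 N/mm.
f_max = √(f_v² + f_b²) = √(1804² + 3478²) = 3918 N/mm.
φr_n = 0.75 × 0.6 × 620 × (0.707 × 16) = 3156 N/mm → NOT adequate.

f_max ≈ 3920 N/mm; NOT adequate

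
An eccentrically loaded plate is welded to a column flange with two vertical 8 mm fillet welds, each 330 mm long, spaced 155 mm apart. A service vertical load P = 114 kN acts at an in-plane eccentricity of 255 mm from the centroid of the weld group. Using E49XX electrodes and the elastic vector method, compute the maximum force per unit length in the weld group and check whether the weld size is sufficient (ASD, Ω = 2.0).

f_max ≈ 626 N/mm; adequate

E49XX → F_EXX = 490 MPa.
Total weld length L_w = 660 mm. Treat welds as unit-width lines.
Polar moment about centroid: J = 2[d³/12 + d(b/2)²] = 2[330³/12 + 330×77.5²] = 9954000 mm³.
Direct shear f_v = P/L_w = 114×10³ / 660 = 172.7 N/mm (vertical).
Torsion M = P·e = 114×10³ × 255 = 29070000 N·mm.
Critical point at (x, y) = (77.5, 165) from centroid. f_tx = M·y/J = 481.9 N/mm; f_ty = M·x/J = 226.3 N/mm.
Resultant f_max = √[f_tx² + (f_v + f_ty)²] = √[481.9² + (172.7 + 226.3)²] = 625.7 N/mm.
Capacity per unit length: r_n/Ω = (1/2.0) × 0.6 × 490 × (0.707 × 8) = 831.4 N/mm.
625.7 ≤ 831.4 → adequate.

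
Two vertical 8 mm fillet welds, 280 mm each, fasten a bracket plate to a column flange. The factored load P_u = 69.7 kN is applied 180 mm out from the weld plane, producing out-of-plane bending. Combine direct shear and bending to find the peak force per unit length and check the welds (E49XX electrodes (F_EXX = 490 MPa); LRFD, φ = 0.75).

L_w = 2 × 280 = 560 mm; section modulus (unit throat) S = 2 × L²/6 = 26130 mm².
Direct shear f_v = P/L_w = 69.7×10³/560 = 124.5 N/mm.
Moment M = P × e = 69.7×10³ × 180 = 12546000 N·mm; bending f_b = M/S = 480.1 N/mm.
f_max = √(f_v² + f_b²) = √(124.5² + 480.1²) = 495.9 N/mm.
φr_n = 0.75 × 0.6 × 490 × (0.707 × 8) = 1247 N/mm → adequate.

f_max ≈ 496 N/mm; adequate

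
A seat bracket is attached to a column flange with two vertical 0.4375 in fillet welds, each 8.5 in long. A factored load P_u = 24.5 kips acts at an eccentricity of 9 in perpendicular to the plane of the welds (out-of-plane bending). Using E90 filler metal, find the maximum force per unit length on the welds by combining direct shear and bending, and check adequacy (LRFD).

f_max ≈ 9.27 kip/in; adequate

E90XX → F_EXX = 90 ksi.
L_w = 2 × 8.5 = 17 in; section modulus (unit throat) S = 2 × L²/6 = 24.08 in².
Direct shear f_v = P/L_w = 24.5/17 = 1.441 kip/in.
Moment M = P × e = 24.5 × 9 = 220.5 kip·in; bending f_b = M/S = 9.156 kip/in.
f_max = √(f_v² + f_b²) = √(1.441² + 9.156²) = 9.268 kip/in.
φr_n = 0.75 × 0.6 × 90 × (0.707 × 0.4375) = 12.53 kip/in → adequate.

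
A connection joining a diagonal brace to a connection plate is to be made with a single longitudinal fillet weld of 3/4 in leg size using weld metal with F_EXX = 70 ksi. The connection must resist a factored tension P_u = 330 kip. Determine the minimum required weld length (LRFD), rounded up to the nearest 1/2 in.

L = 20 in

Throat t_e = 0.707 × 0.75 = 0.5302 in.
φr_n = 0.75 × 0.6 × 70 × 0.5302 = 16.7 kip/in.
L_req = P_u / φr_n = 330 / 16.7 = 19.76 in total.
Round up → use L = 20 in.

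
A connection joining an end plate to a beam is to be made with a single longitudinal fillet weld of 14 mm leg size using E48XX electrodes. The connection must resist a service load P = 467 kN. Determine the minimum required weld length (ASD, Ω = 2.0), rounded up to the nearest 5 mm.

L = 330 mm

E48XX → F_EXX = 480 MPa.
Throat t_e = 0.707 × 14 = 9.898 mm.
r_n/Ω = (0.6 × 480 × 9.898) / 2.0 = 1425 N/mm = 1.425 kN/mm.
L_req = P / (r_n/Ω) = 467 / 1.425 = 327.6 mm total.
Round up → use L = 330 mm.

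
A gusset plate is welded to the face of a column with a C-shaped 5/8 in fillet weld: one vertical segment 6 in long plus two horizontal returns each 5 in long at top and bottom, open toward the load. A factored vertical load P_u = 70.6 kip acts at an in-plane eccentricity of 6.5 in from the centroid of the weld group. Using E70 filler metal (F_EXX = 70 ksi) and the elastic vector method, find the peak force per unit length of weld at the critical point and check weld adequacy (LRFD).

Total weld length L_w = 16 in. Treat welds as unit-width lines.
Centroid: x̄ = 2×5×2.5 / 16 = 1.562 in from the vertical weld.
Polar moment about centroid: J = I_x + I_y = [6³/12 + 2×5×3²] + [6×1.562² + 2(5³/12 + 5×0.9375²)] = 152.3 in³.
Direct shear f_v = P/L_w = 70.6 / 16 = 4.412 kip/in (vertical).
Torsion M = P·e = 70.6 × 6.5 = 458.9 kip·in.
Critical point at (x, y) = (3.438, 3) from centroid. f_tx = M·y/J = 9.041 kip/in; f_ty = M·x/J = 10.36 kip/in.
Resultant f_max = √[f_tx² + (f_v + f_ty)²] = √[9.041² + (4.412 + 10.36)²] = 17.32 kip/in.
Capacity per unit length: φr_n = 0.75 × 0.6 × 70 × (0.707 × 0.625) = 13.92 kip/in.
17.32 > 13.92 → NOT adequate.

f_max ≈ 17.3 kip/in; NOT adequate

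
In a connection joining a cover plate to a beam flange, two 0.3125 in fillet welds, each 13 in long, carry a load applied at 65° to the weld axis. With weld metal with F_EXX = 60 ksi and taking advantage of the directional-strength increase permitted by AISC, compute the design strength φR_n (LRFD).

t_e = 0.707 × 0.3125 = 0.2209 in; A_we = 0.2209 × 26 = 5.744 in².
Directional factor: 1.0 + 0.5 sin^1.5(65°) = 1.431.
F_nw = 0.6 × 60 × 1.431 = 51.53 ksi.
φR_n = 0.75 × 51.53 × 5.744 = 222 kips.

φR_n ≈ 222 kips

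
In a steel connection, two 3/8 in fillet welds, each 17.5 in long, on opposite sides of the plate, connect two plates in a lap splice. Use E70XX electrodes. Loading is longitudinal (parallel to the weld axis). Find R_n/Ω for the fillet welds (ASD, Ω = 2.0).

R_n/Ω ≈ 195 kip

E70XX → F_EXX = 70 ksi.
Effective throat t_e = 0.707 × 0.375 = 0.2651 in.
Total length L = 35 in; A_we = 0.2651 × 35 = 9.279 in².
F_nw = 0.6 F_EXX = 0.6 × 70 = 42 ksi.
R_n = 42 × 9.279 = 389.7 kip; R_n/Ω = 389.7/2.0 = 194.9 kip.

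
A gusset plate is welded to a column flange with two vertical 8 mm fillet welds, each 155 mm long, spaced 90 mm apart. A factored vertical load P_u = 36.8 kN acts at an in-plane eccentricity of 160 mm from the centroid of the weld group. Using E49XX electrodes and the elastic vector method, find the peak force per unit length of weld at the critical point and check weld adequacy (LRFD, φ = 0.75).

E49XX → F_EXX = 490 MPa.
Total weld length L_w = 310 mm. Treat welds as unit-width lines.
Polar moment about centroid: J = 2[d³/12 + d(b/2)²] = 2[155³/12 + 155×45²] = 1248000 mm³.
Direct shear f_v = P/L_w = 36.8×10³ / 310 = 118.7 N/mm (vertical).
Torsion M = P·e = 36.8×10³ × 160 = 5888000 N·mm.
Critical point at (x, y) = (45, 77.5) from centroid. f_tx = M·y/J = 365.5 N/mm; f_ty = M·x/J = 212.2 N/mm.
Resultant f_max = √[f_tx² + (f_v + f_ty)²] = √[365.5² + (118.7 + 212.2)²] = 493.1 N/mm.
Capacity per unit length: φr_n = 0.75 × 0.6 × 490 × (0.707 × 8) = 1247 N/mm.
493.1 ≤ 1247 → adequate.

f_max ≈ 493 N/mm; adequate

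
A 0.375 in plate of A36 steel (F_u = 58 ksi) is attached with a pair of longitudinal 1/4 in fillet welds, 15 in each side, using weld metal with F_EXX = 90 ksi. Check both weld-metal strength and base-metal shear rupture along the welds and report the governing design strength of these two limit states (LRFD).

φR_n ≈ 215 kips (weld metal governs)

t_e = 0.707 × 0.25 = 0.1767 in; L = 30 in.
Weld metal: φR_n = 0.75 × 0.6 × 90 × 0.1767 × 30 = 214.8 kips.
Base metal (shear rupture): φR_n = 0.75 × 0.6 × 58 × 0.375 × 30 = 293.6 kips.
Governing: weld metal.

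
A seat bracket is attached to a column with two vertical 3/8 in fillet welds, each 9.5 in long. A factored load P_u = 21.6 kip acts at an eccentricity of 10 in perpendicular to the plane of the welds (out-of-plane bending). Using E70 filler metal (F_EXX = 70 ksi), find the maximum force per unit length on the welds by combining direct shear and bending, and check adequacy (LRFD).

L_w = 2 × 9.5 = 19 in; section modulus (unit throat) S = 2 × L²/6 = 30.08 in².
Direct shear f_v = P/L_w = 21.6/19 = 1.137 kip/in.
Moment M = P × e = 21.6 × 10 = 216 kip·in; bending f_b = M/S = 7.18 kip/in.
f_max = √(f_v² + f_b²) = √(1.137² + 7.18²) = 7.269 kip/in.
φr_n = 0.75 × 0.6 × 70 × (0.707 × 0.375) = 8.351 kip/in → adequate.

f_max ≈ 7.27 kip/in; adequate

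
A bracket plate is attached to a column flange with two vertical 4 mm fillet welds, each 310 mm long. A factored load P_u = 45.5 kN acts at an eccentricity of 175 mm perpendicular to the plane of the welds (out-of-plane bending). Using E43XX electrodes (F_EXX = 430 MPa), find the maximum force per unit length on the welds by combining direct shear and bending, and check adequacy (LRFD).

f_max ≈ 259 N/mm; adequate

L_w = 2 × 310 = 620 mm; section modulus (unit throat) S = 2 × L²/6 = 32030 mm².
Direct shear f_v = P/L_w = 45.5×10³/620 = 73.39 N/mm.
Moment M = P × e = 45.5×10³ × 175 = 7962500 N·mm; bending f_b = M/S = 248.6 N/mm.
f_max = √(f_v² + f_b²) = √(73.39² + 248.6²) = 259.2 N/mm.
φr_n = 0.75 × 0.6 × 430 × (0.707 × 4) = 547.2 N/mm → adequate.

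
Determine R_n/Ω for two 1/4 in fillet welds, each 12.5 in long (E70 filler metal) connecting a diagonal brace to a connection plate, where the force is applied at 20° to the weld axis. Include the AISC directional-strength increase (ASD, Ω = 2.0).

R_n/Ω ≈ 102 kips

E70XX → F_EXX = 70 ksi.
t_e = 0.707 × 0.25 = 0.1767 in; A_we = 0.1767 × 25 = 4.419 in².
Directional factor: 1.0 + 0.5 sin^1.5(20°) = 1.1.
F_nw = 0.6 × 70 × 1.1 = 46.2 ksi.
R_n/Ω = (46.2 × 4.419) / 2.0 = 102.1 kips.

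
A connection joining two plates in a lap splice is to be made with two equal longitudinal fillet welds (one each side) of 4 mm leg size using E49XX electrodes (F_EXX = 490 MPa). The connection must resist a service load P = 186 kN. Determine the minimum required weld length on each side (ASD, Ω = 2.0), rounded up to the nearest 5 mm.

Throat t_e = 0.707 × 4 = 2.828 mm.
r_n/Ω = (0.6 × 490 × 2.828) / 2.0 = 415.7 N/mm = 0.4157 kN/mm.
L_req = P / (r_n/Ω) = 186 / 0.4157 = 447.4 mm total.
Per side: 447.4 / 2 = 223.7 mm.
Round up → use L = 225 mm on each side.

L = 225 mm on each side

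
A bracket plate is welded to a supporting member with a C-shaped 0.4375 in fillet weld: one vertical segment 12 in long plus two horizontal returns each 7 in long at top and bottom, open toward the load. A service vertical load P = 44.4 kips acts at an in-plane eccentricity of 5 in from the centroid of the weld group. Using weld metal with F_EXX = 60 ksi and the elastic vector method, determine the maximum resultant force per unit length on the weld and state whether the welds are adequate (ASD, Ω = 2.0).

f_max ≈ 3.58 kip/in; adequate

Total weld length L_w = 26 in. Treat welds as unit-width lines.
Centroid: x̄ = 2×7×3.5 / 26 = 1.885 in from the vertical weld.
Polar moment about centroid: J = I_x + I_y = [12³/12 + 2×7×6²] + [12×1.885² + 2(7³/12 + 7×1.615²)] = 784.3 in³.
Direct shear f_v = P/L_w = 44.4 / 26 = 1.708 kip/in (vertical).
Torsion M = P·e = 44.4 × 5 = 222 kip·in.
Critical point at (x, y) = (5.115, 6) from centroid. f_tx = M·y/J = 1.698 kip/in; f_ty = M·x/J = 1.448 kip/in.
Resultant f_max = √[f_tx² + (f_v + f_ty)²] = √[1.698² + (1.708 + 1.448)²] = 3.584 kip/in.
Capacity per unit length: r_n/Ω = (1/2.0) × 0.6 × 60 × (0.707 × 0.4375) = 5.568 kip/in.
3.584 ≤ 5.568 → adequate.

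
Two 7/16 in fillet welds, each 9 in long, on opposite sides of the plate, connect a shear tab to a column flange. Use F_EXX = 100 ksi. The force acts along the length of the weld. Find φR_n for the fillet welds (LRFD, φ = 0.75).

φR_n ≈ 251 kips

Effective throat t_e = 0.707 × 0.4375 = 0.3093 in.
Total length L = 18 in; A_we = 0.3093 × 18 = 5.568 in².
F_nw = 0.6 F_EXX = 0.6 × 100 = 60 ksi.
φR_n = 0.75 × 60 × 5.568 = 250.5 kips.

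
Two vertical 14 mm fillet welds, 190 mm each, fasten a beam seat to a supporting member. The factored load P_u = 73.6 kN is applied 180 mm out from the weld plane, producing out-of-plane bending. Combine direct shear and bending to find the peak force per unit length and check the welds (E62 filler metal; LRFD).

E62XX → F_EXX = 620 MPa.
L_w = 2 × 190 = 380 mm; section modulus (unit throat) S = 2 × L²/6 = 12030 mm².
Direct shear f_v = P/L_w = 73.6×10³/380 = 193.7 N/mm.
Moment M = P × e = 73.6×10³ × 180 = 13248000 N·mm; bending f_b = M/S = 1101 N/mm.
f_max = √(f_v² + f_b²) = √(193.7² + 1101²) = 1118 N/mm.
φr_n = 0.75 × 0.6 × 620 × (0.707 × 14) = 2762 N/mm → adequate.

f_max ≈ 1120 N/mm; adequate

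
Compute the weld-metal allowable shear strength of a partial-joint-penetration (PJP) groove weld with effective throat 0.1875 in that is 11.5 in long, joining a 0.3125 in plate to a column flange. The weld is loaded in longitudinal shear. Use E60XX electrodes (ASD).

E60XX → F_EXX = 60 ksi.
Effective throat (given) t_e = 0.1875 in.
A_we = 0.1875 × 11.5 = 2.156 in².
F_nw = 0.6 F_EXX = 36 ksi.
R_n/Ω = (36 × 2.156) / 2.0 = 38.81 kips.

R_n/Ω ≈ 38.8 kips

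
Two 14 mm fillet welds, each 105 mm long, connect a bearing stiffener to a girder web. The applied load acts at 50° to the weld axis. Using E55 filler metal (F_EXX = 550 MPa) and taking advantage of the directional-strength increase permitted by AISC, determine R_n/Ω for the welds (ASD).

R_n/Ω ≈ 458 kN

t_e = 0.707 × 14 = 9.898 mm; A_we = 9.898 × 210 = 2079 mm².
Directional factor: 1.0 + 0.5 sin^1.5(50°) = 1.335.
F_nw = 0.6 × 550 × 1.335 = 440.6 MPa.
R_n/Ω = (440.6 × 2079) / 2.0 × 10⁻³ = 457.9 kN.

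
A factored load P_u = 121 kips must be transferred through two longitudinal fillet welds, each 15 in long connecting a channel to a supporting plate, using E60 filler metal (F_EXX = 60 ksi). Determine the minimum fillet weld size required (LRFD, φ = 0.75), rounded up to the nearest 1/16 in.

Total weld length L = 30 in.
Required throat t_e = P_u / (φ × 0.6 F_EXX × L) = 121 / (0.75 × 0.6 × 60 × 30) = 0.1494 in.
Required leg w = t_e / 0.707 = 0.2113 in → use 1/4 in.

w = 1/4 in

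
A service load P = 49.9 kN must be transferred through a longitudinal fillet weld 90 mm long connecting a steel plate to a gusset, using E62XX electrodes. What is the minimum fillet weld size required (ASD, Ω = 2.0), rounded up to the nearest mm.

E62XX → F_EXX = 620 MPa.
Total weld length L = 90 mm.
Required throat t_e = P × Ω / (0.6 F_EXX × L) = 49.9 × 2.0 / (0.6 × 620 × 90 × 10⁻³) = 2.981 mm.
Required leg w = t_e / 0.707 = 4.216 mm → use 5 mm.

w = 5 mm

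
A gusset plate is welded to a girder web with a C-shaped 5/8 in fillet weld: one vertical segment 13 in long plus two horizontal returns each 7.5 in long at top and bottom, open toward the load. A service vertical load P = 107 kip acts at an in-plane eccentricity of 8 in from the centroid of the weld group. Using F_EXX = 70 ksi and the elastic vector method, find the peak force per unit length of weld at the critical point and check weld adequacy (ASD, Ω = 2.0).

f_max ≈ 10.3 kip/in; NOT adequate

Total weld length L_w = 28 in. Treat welds as unit-width lines.
Centroid: x̄ = 2×7.5×3.75 / 28 = 2.009 in from the vertical weld.
Polar moment about centroid: J = I_x + I_y = [13³/12 + 2×7.5×6.5²] + [13×2.009² + 2(7.5³/12 + 7.5×1.741²)] = 985.1 in³.
Direct shear f_v = P/L_w = 107 / 28 = 3.821 kip/in (vertical).
Torsion M = P·e = 107 × 8 = 856 kip·in.
Critical point at (x, y) = (5.491, 6.5) from centroid. f_tx = M·y/J = 5.648 kip/in; f_ty = M·x/J = 4.772 kip/in.
Resultant f_max = √[f_tx² + (f_v + f_ty)²] = √[5.648² + (3.821 + 4.772)²] = 10.28 kip/in.
Capacity per unit length: r_n/Ω = (1/2.0) × 0.6 × 70 × (0.707 × 0.625) = 9.279 kip/in.
10.28 > 9.279 → NOT adequate.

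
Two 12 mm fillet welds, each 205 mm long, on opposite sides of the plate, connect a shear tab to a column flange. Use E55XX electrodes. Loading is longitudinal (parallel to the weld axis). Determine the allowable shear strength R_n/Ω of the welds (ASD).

R_n/Ω ≈ 574 kN

E55XX → F_EXX = 550 MPa.
Effective throat t_e = 0.707 × 12 = 8.484 mm.
Total length L = 410 mm; A_we = 8.484 × 410 = 3478 mm².
F_nw = 0.6 F_EXX = 0.6 × 550 = 330 MPa.
R_n = 330 × 3478 × 10⁻³ = 1148 kN; R_n/Ω = 1148/2.0 = 573.9 kN.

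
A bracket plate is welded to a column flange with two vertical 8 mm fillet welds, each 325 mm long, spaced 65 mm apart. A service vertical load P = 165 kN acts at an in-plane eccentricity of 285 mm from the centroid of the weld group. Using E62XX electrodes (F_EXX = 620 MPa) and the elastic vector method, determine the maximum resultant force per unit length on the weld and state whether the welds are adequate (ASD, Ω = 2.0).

Total weld length L_w = 650 mm. Treat welds as unit-width lines.
Polar moment about centroid: J = 2[d³/12 + d(b/2)²] = 2[325³/12 + 325×32.5²] = 6408000 mm³.
Direct shear f_v = P/L_w = 165×10³ / 650 = 253.8 N/mm (vertical).
Torsion M = P·e = 165×10³ × 285 = 47025000 N·mm.
Critical point at (x, y) = (32.5, 162.5) from centroid. f_tx = M·y/J = 1193 N/mm; f_ty = M·x/J = 238.5 N/mm.
Resultant f_max = √[f_tx² + (f_v + f_ty)²] = √[1193² + (253.8 + 238.5)²] = 1290 N/mm.
Capacity per unit length: r_n/Ω = (1/2.0) × 0.6 × 620 × (0.707 × 8) = 1052 N/mm.
1290 > 1052 → NOT adequate.

f_max ≈ 1290 N/mm; NOT adequate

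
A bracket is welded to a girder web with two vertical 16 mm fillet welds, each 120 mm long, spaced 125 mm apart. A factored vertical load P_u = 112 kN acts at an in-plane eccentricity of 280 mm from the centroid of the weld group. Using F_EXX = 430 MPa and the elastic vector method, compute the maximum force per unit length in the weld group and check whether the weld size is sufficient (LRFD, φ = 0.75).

f_max ≈ 2570 N/mm; NOT adequate

Total weld length L_w = 240 mm. Treat welds as unit-width lines.
Polar moment about centroid: J = 2[d³/12 + d(b/2)²] = 2[120³/12 + 120×62.5²] = 1226000 mm³.
Direct shear f_v = P/L_w = 112×10³ / 240 = 466.7 N/mm (vertical).
Torsion M = P·e = 112×10³ × 280 = 31360000 N·mm.
Critical point at (x, y) = (62.5, 60) from centroid. f_tx = M·y/J = 1535 N/mm; f_ty = M·x/J = 1599 N/mm.
Resultant f_max = √[f_tx² + (f_v + f_ty)²] = √[1535² + (466.7 + 1599)²] = 2574 N/mm.
Capacity per unit length: φr_n = 0.75 × 0.6 × 430 × (0.707 × 16) = 2189 N/mm.
2574 > 2189 → NOT adequate.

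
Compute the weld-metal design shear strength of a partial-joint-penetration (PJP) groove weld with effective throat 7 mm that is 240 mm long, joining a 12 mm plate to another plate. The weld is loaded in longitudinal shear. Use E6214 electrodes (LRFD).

E62XX → F_EXX = 620 MPa.
Effective throat (given) t_e = 7 mm.
A_we = 7 × 240 = 1680 mm².
F_nw = 0.6 F_EXX = 372 MPa.
φR_n = 0.75 × 372 × 1680 × 10⁻³ = 468.7 kN.

φR_n ≈ 469 kN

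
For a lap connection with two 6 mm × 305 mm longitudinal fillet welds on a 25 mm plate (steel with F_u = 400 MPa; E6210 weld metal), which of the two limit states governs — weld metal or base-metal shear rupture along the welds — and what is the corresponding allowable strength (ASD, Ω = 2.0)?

E62XX → F_EXX = 620 MPa.
t_e = 0.707 × 6 = 4.242 mm; L = 610 mm.
Weld metal: R_n/Ω = (1/2.0) × 0.6 × 620 × 4.242 × 610 × 10⁻³ = 481.3 kN.
Base metal (shear rupture): R_n/Ω = (1/2.0) × 0.6 × 400 × 25 × 610 × 10⁻³ = 1830 kN.
Governing: weld metal.

R_n/Ω ≈ 481 kN (weld metal governs)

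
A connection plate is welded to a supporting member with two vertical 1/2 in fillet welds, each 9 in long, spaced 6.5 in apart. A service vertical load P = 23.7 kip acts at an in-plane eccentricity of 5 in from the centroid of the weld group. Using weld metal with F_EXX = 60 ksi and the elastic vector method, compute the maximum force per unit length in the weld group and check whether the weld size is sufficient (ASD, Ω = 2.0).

Total weld length L_w = 18 in. Treat welds as unit-width lines.
Polar moment about centroid: J = 2[d³/12 + d(b/2)²] = 2[9³/12 + 9×3.25²] = 311.6 in³.
Direct shear f_v = P/L_w = 23.7 / 18 = 1.317 kip/in (vertical).
Torsion M = P·e = 23.7 × 5 = 118.5 kip·in.
Critical point at (x, y) = (3.25, 4.5) from centroid. f_tx = M·y/J = 1.711 kip/in; f_ty = M·x/J = 1.236 kip/in.
Resultant f_max = √[f_tx² + (f_v + f_ty)²] = √[1.711² + (1.317 + 1.236)²] = 3.073 kip/in.
Capacity per unit length: r_n/Ω = (1/2.0) × 0.6 × 60 × (0.707 × 0.5) = 6.363 kip/in.
3.073 ≤ 6.363 → adequate.

f_max ≈ 3.07 kip/in; adequate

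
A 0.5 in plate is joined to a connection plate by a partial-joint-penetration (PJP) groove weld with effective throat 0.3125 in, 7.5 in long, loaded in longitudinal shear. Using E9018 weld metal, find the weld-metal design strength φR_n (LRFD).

φR_n ≈ 94.9 kips

E90XX → F_EXX = 90 ksi.
Effective throat (given) t_e = 0.3125 in.
A_we = 0.3125 × 7.5 = 2.344 in².
F_nw = 0.6 F_EXX = 54 ksi.
φR_n = 0.75 × 54 × 2.344 = 94.92 kips.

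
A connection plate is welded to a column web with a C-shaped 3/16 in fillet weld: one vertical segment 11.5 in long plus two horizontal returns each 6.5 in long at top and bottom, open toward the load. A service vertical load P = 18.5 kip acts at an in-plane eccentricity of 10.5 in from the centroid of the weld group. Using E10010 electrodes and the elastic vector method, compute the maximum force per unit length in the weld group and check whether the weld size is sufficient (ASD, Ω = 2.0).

E100XX → F_EXX = 100 ksi.
Total weld length L_w = 24.5 in. Treat welds as unit-width lines.
Centroid: x̄ = 2×6.5×3.25 / 24.5 = 1.724 in from the vertical weld.
Polar moment about centroid: J = I_x + I_y = [11.5³/12 + 2×6.5×5.75²] + [11.5×1.724² + 2(6.5³/12 + 6.5×1.526²)] = 666.8 in³.
Direct shear f_v = P/L_w = 18.5 / 24.5 = 0.7551 kip/in (vertical).
Torsion M = P·e = 18.5 × 10.5 = 194.25 kip·in.
Critical point at (x, y) = (4.776, 5.75) from centroid. f_tx = M·y/J = 1.675 kip/in; f_ty = M·x/J = 1.391 kip/in.
Resultant f_max = √[f_tx² + (f_v + f_ty)²] = √[1.675² + (0.7551 + 1.391)²] = 2.723 kip/in.
Capacity per unit length: r_n/Ω = (1/2.0) × 0.6 × 100 × (0.707 × 0.1875) = 3.977 kip/in.
2.723 ≤ 3.977 → adequate.

f_max ≈ 2.72 kip/in; adequate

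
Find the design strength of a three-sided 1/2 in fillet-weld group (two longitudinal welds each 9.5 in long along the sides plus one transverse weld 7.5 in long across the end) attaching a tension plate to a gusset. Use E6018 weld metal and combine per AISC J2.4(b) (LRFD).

φR_n ≈ 262 kip

E60XX → F_EXX = 60 ksi.
t_e = 0.707 × 0.5 = 0.3535 in.
R_nwl = 0.6 × 60 × 0.3535 × 19 = 241.8 kip (longitudinal, 2 welds).
R_nwt = 0.6 × 60 × 0.3535 × 7.5 = 95.44 kip (transverse, base value).
(i) R_nwl + R_nwt = 337.2 kip; (ii) 0.85 R_nwl + 1.5 R_nwt = 348.7 kip.
R_n = max = 348.7 kip [governs: (ii)]; φR_n = 261.5 kip.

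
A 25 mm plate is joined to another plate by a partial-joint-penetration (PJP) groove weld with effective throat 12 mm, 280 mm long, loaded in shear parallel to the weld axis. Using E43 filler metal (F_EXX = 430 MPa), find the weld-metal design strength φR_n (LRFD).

φR_n ≈ 650 kN

Effective throat (given) t_e = 12 mm.
A_we = 12 × 280 = 3360 mm².
F_nw = 0.6 F_EXX = 258 MPa.
φR_n = 0.75 × 258 × 3360 × 10⁻³ = 650.2 kN.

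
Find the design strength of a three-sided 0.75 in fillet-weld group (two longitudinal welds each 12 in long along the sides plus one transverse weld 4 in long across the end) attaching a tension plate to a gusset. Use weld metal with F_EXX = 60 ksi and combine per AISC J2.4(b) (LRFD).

φR_n ≈ 401 kip

t_e = 0.707 × 0.75 = 0.5302 in.
R_nwl = 0.6 × 60 × 0.5302 × 24 = 458.1 kip (longitudinal, 2 welds).
R_nwt = 0.6 × 60 × 0.5302 × 4 = 76.36 kip (transverse, base value).
(i) R_nwl + R_nwt = 534.5 kip; (ii) 0.85 R_nwl + 1.5 R_nwt = 503.9 kip.
R_n = max = 534.5 kip [governs: (i)]; φR_n = 400.9 kip.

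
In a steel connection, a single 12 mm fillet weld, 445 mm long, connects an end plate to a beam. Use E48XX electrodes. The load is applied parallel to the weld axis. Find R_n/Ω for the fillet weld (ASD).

E48XX → F_EXX = 480 MPa.
Effective throat t_e = 0.707 × 12 = 8.484 mm.
Total length L = 445 mm; A_we = 8.484 × 445 = 3775 mm².
F_nw = 0.6 F_EXX = 0.6 × 480 = 288 MPa.
R_n = 288 × 3775 × 10⁻³ = 1087 kN; R_n/Ω = 1087/2.0 = 543.7 kN.

R_n/Ω ≈ 544 kN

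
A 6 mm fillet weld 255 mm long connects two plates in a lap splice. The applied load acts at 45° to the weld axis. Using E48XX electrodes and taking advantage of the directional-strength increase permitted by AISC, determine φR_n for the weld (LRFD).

E48XX → F_EXX = 480 MPa.
t_e = 0.707 × 6 = 4.242 mm; A_we = 4.242 × 255 = 1082 mm².
Directional factor: 1.0 + 0.5 sin^1.5(45°) = 1.297.
F_nw = 0.6 × 480 × 1.297 = 373.6 MPa.
φR_n = 0.75 × 373.6 × 1082 × 10⁻³ = 303.1 kN.

φR_n ≈ 303 kN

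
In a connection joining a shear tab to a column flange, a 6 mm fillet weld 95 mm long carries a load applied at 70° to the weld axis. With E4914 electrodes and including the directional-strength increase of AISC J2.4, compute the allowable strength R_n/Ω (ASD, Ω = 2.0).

E49XX → F_EXX = 490 MPa.
t_e = 0.707 × 6 = 4.242 mm; A_we = 4.242 × 95 = 403 mm².
Directional factor: 1.0 + 0.5 sin^1.5(70°) = 1.455.
F_nw = 0.6 × 490 × 1.455 = 427.9 MPa.
R_n/Ω = (427.9 × 403) / 2.0 × 10⁻³ = 86.22 kN.

R_n/Ω ≈ 86.2 kN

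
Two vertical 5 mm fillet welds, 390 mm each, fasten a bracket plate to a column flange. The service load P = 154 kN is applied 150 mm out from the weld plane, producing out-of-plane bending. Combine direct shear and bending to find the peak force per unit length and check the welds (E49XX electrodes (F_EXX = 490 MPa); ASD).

L_w = 2 × 390 = 780 mm; section modulus (unit throat) S = 2 × L²/6 = 50700 mm².
Direct shear f_v = P/L_w = 154×10³/780 = 197.4 N/mm.
Moment M = P × e = 154×10³ × 150 = 23100000 N·mm; bending f_b = M/S = 455.6 N/mm.
f_max = √(f_v² + f_b²) = √(197.4² + 455.6²) = 496.6 N/mm.
r_n/Ω = (1/2.0) × 0.6 × 490 × (0.707 × 5) = 519.6 N/mm → adequate.

f_max ≈ 497 N/mm; adequate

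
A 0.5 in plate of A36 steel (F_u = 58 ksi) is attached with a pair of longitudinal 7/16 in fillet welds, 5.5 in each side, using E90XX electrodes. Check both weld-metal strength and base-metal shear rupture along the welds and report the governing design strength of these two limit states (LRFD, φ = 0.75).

φR_n ≈ 138 kip (weld metal governs)

E90XX → F_EXX = 90 ksi.
t_e = 0.707 × 0.4375 = 0.3093 in; L = 11 in.
Weld metal: φR_n = 0.75 × 0.6 × 90 × 0.3093 × 11 = 137.8 kip.
Base metal (shear rupture): φR_n = 0.75 × 0.6 × 58 × 0.5 × 11 = 143.5 kip.
Governing: weld metal.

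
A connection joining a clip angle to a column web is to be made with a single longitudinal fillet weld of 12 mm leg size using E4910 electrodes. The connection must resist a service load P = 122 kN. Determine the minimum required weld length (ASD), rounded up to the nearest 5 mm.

E49XX → F_EXX = 490 MPa.
Throat t_e = 0.707 × 12 = 8.484 mm.
r_n/Ω = (0.6 × 490 × 8.484) / 2.0 = 1247 N/mm = 1.247 kN/mm.
L_req = P / (r_n/Ω) = 122 / 1.247 = 97.82 mm total.
Round up → use L = 100 mm.

L = 100 mm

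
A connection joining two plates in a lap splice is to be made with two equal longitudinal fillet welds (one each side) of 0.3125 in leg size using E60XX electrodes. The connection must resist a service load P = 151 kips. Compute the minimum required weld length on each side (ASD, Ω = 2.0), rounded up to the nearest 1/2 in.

E60XX → F_EXX = 60 ksi.
Throat t_e = 0.707 × 0.3125 = 0.2209 in.
r_n/Ω = (0.6 × 60 × 0.2209) / 2.0 = 3.977 kip/in.
L_req = P / (r_n/Ω) = 151 / 3.977 = 37.97 in total.
Per side: 37.97 / 2 = 18.98 in.
Round up → use L = 19 in on each side.

L = 19 in on each side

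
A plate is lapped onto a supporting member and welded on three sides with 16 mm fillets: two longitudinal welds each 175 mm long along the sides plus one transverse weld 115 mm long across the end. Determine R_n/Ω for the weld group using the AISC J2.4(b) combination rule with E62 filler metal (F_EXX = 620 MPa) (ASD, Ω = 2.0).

R_n/Ω ≈ 989 kN

t_e = 0.707 × 16 = 11.31 mm.
R_nwl = 0.6 × 620 × 11.31 × 350 × 10⁻³ = 1473 kN (longitudinal, 2 welds).
R_nwt = 0.6 × 620 × 11.31 × 115 × 10⁻³ = 483.9 kN (transverse, base value).
(i) R_nwl + R_nwt = 1957 kN; (ii) 0.85 R_nwl + 1.5 R_nwt = 1978 kN.
R_n = max = 1978 kN [governs: (ii)]; R_n/Ω = 988.9 kN.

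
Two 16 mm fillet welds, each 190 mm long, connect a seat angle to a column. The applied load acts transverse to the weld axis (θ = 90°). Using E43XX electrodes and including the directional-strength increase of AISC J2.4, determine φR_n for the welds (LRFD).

φR_n ≈ 1250 kN

E43XX → F_EXX = 430 MPa.
t_e = 0.707 × 16 = 11.31 mm; A_we = 11.31 × 380 = 4299 mm².
Directional factor: 1.0 + 0.5 sin^1.5(90°) = 1.5.
F_nw = 0.6 × 430 × 1.5 = 387 MPa.
φR_n = 0.75 × 387 × 4299 × 10⁻³ = 1248 kN.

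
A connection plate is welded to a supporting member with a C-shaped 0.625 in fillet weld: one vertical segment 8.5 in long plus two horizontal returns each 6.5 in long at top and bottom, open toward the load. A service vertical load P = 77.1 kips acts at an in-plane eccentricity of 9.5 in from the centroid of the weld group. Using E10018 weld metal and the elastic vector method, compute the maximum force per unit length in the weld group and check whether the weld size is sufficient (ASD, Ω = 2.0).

E100XX → F_EXX = 100 ksi.
Total weld length L_w = 21.5 in. Treat welds as unit-width lines.
Centroid: x̄ = 2×6.5×3.25 / 21.5 = 1.965 in from the vertical weld.
Polar moment about centroid: J = I_x + I_y = [8.5³/12 + 2×6.5×4.25²] + [8.5×1.965² + 2(6.5³/12 + 6.5×1.285²)] = 386 in³.
Direct shear f_v = P/L_w = 77.1 / 21.5 = 3.586 kip/in (vertical).
Torsion M = P·e = 77.1 × 9.5 = 732.45 kip·in.
Critical point at (x, y) = (4.535, 4.25) from centroid. f_tx = M·y/J = 8.064 kip/in; f_ty = M·x/J = 8.604 kip/in.
Resultant f_max = √[f_tx² + (f_v + f_ty)²] = √[8.064² + (3.586 + 8.604)²] = 14.62 kip/in.
Capacity per unit length: r_n/Ω = (1/2.0) × 0.6 × 100 × (0.707 × 0.625) = 13.26 kip/in.
14.62 > 13.26 → NOT adequate.

f_max ≈ 14.6 kip/in; NOT adequate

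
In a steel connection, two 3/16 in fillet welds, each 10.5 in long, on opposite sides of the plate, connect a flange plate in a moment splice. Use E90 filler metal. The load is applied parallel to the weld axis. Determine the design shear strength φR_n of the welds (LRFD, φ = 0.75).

E90XX → F_EXX = 90 ksi.
Effective throat t_e = 0.707 × 0.1875 = 0.1326 in.
Total length L = 21 in; A_we = 0.1326 × 21 = 2.784 in².
F_nw = 0.6 F_EXX = 0.6 × 90 = 54 ksi.
φR_n = 0.75 × 54 × 2.784 = 112.7 kips.

φR_n ≈ 113 kips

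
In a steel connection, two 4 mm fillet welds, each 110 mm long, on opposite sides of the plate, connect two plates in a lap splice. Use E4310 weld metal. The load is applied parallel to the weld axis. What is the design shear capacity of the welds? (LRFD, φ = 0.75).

φR_n ≈ 120 kN

E43XX → F_EXX = 430 MPa.
Effective throat t_e = 0.707 × 4 = 2.828 mm.
Total length L = 220 mm; A_we = 2.828 × 220 = 622.2 mm².
F_nw = 0.6 F_EXX = 0.6 × 430 = 258 MPa.
φR_n = 0.75 × 258 × 622.2 × 10⁻³ = 120.4 kN.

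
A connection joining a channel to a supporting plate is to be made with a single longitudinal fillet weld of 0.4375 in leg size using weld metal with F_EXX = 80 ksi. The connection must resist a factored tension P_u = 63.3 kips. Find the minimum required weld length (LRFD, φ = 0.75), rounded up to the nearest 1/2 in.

L = 6 in

Throat t_e = 0.707 × 0.4375 = 0.3093 in.
φr_n = 0.75 × 0.6 × 80 × 0.3093 = 11.14 kips/in.
L_req = P_u / φr_n = 63.3 / 11.14 = 5.685 in total.
Round up → use L = 6 in.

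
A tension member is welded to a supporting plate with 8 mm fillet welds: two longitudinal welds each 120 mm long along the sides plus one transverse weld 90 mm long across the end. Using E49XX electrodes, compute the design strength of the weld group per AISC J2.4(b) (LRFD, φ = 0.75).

φR_n ≈ 423 kN

E49XX → F_EXX = 490 MPa.
t_e = 0.707 × 8 = 5.656 mm.
R_nwl = 0.6 × 490 × 5.656 × 240 × 10⁻³ = 399.1 kN (longitudinal, 2 welds).
R_nwt = 0.6 × 490 × 5.656 × 90 × 10⁻³ = 149.7 kN (transverse, base value).
(i) R_nwl + R_nwt = 548.7 kN; (ii) 0.85 R_nwl + 1.5 R_nwt = 563.7 kN.
R_n = max = 563.7 kN [governs: (ii)]; φR_n = 422.8 kN.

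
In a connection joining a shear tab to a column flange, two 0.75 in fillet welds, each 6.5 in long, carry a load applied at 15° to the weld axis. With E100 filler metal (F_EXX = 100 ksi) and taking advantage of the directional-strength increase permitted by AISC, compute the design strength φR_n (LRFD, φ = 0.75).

t_e = 0.707 × 0.75 = 0.5302 in; A_we = 0.5302 × 13 = 6.893 in².
Directional factor: 1.0 + 0.5 sin^1.5(15°) = 1.066.
F_nw = 0.6 × 100 × 1.066 = 63.95 ksi.
φR_n = 0.75 × 63.95 × 6.893 = 330.6 kips.

φR_n ≈ 331 kips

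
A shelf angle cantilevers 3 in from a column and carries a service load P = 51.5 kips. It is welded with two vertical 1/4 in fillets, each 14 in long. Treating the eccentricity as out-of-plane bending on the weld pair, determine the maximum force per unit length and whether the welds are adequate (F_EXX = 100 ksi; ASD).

f_max ≈ 3 kip/in; adequate

L_w = 2 × 14 = 28 in; section modulus (unit throat) S = 2 × L²/6 = 65.33 in².
Direct shear f_v = P/L_w = 51.5/28 = 1.839 kip/in.
Moment M = P × e = 51.5 × 3 = 154.5 kip·in; bending f_b = M/S = 2.365 kip/in.
f_max = √(f_v² + f_b²) = √(1.839² + 2.365²) = 2.996 kip/in.
r_n/Ω = (1/2.0) × 0.6 × 100 × (0.707 × 0.25) = 5.302 kip/in → adequate.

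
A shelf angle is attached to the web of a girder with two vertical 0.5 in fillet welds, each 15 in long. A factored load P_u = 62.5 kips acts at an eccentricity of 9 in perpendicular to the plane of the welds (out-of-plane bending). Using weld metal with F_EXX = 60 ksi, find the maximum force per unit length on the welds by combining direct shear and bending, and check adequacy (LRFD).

L_w = 2 × 15 = 30 in; section modulus (unit throat) S = 2 × L²/6 = 75 in².
Direct shear f_v = P/L_w = 62.5/30 = 2.083 kip/in.
Moment M = P × e = 62.5 × 9 = 562.5 kip·in; bending f_b = M/S = 7.5 kip/in.
f_max = √(f_v² + f_b²) = √(2.083² + 7.5²) = 7.784 kip/in.
φr_n = 0.75 × 0.6 × 60 × (0.707 × 0.5) = 9.544 kip/in → adequate.

f_max ≈ 7.78 kip/in; adequate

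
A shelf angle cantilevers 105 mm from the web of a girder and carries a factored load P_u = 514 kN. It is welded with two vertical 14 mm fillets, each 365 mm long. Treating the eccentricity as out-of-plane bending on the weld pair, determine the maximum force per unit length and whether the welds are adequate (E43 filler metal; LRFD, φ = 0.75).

f_max ≈ 1400 N/mm; adequate

E43XX → F_EXX = 430 MPa.
L_w = 2 × 365 = 730 mm; section modulus (unit throat) S = 2 × L²/6 = 44410 mm².
Direct shear f_v = P/L_w = 514×10³/730 = 704.1 N/mm.
Moment M = P × e = 514×10³ × 105 = 53970000 N·mm; bending f_b = M/S = 1215 N/mm.
f_max = √(f_v² + f_b²) = √(704.1² + 1215²) = 1405 N/mm.
φr_n = 0.75 × 0.6 × 430 × (0.707 × 14) = 1915 N/mm → adequate.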